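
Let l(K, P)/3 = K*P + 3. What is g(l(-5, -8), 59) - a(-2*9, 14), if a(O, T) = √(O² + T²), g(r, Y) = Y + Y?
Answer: 118 - 2*√130 ≈ 95.197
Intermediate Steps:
l(K, P) = 9 + 3*K*P (l(K, P) = 3*(K*P + 3) = 3*(3 + K*P) = 9 + 3*K*P)
g(r, Y) = 2*Y
g(l(-5, -8), 59) - a(-2*9, 14) = 2*59 - √((-2*9)² + 14²) = 118 - √((-18)² + 196) = 118 - √(324 + 196) = 118 - √520 = 118 - 2*√130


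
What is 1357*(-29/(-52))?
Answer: 39353/52 ≈ 756.79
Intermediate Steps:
1357*(-29/(-52)) = 1357*(-29*(-1/52)) = 1357*(29/52) = 39353/52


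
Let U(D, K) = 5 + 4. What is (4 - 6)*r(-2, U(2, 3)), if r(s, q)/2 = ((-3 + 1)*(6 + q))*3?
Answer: 360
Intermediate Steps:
U(D, K) = 9
r(s, q) = -72 - 12*q (r(s, q) = 2*(((-3 + 1)*(6 + q))*3) = 2*(-2*(6 + q)*3) = 2*((-12 - 2*q)*3) = 2*(-36 - 6*q) = -72 - 12*q)
(4 - 6)*r(-2, U(2, 3)) = (4 - 6)*(-72 - 12*9) = -2*(-72 - 108) = -2*(-180) = 360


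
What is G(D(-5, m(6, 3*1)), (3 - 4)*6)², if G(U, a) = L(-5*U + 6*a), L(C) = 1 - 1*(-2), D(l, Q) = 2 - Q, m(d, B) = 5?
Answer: 9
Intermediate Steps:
L(C) = 3 (L(C) = 1 + 2 = 3)
G(U, a) = 3
G(D(-5, m(6, 3*1)), (3 - 4)*6)² = 3² = 9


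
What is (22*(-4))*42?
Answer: -3696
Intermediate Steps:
(22*(-4))*42 = -88*42 = -3696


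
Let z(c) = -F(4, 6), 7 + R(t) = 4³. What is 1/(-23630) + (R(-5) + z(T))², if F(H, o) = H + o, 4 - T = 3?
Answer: 52198669/23630 ≈ 2209.0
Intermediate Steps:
T = 1 (T = 4 - 1*3 = 4 - 3 = 1)
R(t) = 57 (R(t) = -7 + 4³ = -7 + 64 = 57)
z(c) = -10 (z(c) = -(4 + 6) = -1*10 = -10)
1/(-23630) + (R(-5) + z(T))² = 1/(-23630) + (57 - 10)² = -1/23630 + 47² = -1/23630 + 2209 = 52198669/23630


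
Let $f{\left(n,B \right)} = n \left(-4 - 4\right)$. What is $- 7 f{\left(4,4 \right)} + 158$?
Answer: $382$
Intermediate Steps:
$f{\left(n,B \right)} = - 8 n$ ($f{\left(n,B \right)} = n \left(-8\right) = - 8 n$)
$- 7 f{\left(4,4 \right)} + 158 = - 7 \left(\left(-8\right) 4\right) + 158 = \left(-7\right) \left(-32\right) + 158 = 224 + 158 = 382$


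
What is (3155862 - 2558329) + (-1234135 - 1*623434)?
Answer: -1260036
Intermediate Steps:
(3155862 - 2558329) + (-1234135 - 1*623434) = 597533 + (-1234135 - 623434) = 597533 - 1857569 = -1260036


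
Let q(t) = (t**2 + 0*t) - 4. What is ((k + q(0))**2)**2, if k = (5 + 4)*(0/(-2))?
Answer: 256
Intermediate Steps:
q(t) = -4 + t**2 (q(t) = (t**2 + 0) - 4 = t**2 - 4 = -4 + t**2)
k = 0 (k = 9*(0*(-1/2)) = 9*0 = 0)
((k + q(0))**2)**2 = ((0 + (-4 + 0**2))**2)**2 = ((0 + (-4 + 0))**2)**2 = ((0 - 4)**2)**2 = ((-4)**2)**2 = 16**2 = 256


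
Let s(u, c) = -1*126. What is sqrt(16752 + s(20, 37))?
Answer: sqrt(16626) ≈ 128.94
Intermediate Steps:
s(u, c) = -126
sqrt(16752 + s(20, 37)) = sqrt(16752 - 126) = sqrt(16626)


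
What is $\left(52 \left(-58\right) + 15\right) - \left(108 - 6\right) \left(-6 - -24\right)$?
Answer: $-4837$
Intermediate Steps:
$\left(52 \left(-58\right) + 15\right) - \left(108 - 6\right) \left(-6 - -24\right) = \left(-3016 + 15\right) - 102 \left(-6 + 24\right) = -3001 - 102 \cdot 18 = -3001 - 1836 = -4837$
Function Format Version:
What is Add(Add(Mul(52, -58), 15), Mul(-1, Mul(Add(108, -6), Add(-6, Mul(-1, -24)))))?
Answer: -4837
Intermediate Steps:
Add(Add(Mul(52, -58), 15), Mul(-1, Mul(Add(108, -6), Add(-6, Mul(-1, -24))))) = Add(Add(-3016, 15), Mul(-1, Mul(102, Add(-6, 24)))) = Add(-3001, Mul(-1, Mul(102, 18))) = Add(-3001, Mul(-1, 1836)) = Add(-3001, -1836) = -4837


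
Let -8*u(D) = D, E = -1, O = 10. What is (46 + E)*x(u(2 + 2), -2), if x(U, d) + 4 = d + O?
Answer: 180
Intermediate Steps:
u(D) = -D/8
x(U, d) = 6 + d (x(U, d) = -4 + (d + 10) = -4 + (10 + d) = 6 + d)
(46 + E)*x(u(2 + 2), -2) = (46 - 1)*(6 - 2) = 45*4 = 180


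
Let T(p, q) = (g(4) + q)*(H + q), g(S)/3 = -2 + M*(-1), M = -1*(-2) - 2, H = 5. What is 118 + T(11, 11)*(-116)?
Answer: -9162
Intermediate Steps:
M = 0 (M = 2 - 2 = 0)
g(S) = -6 (g(S) = 3*(-2 + 0*(-1)) = 3*(-2 + 0) = 3*(-2) = -6)
T(p, q) = (-6 + q)*(5 + q)
118 + T(11, 11)*(-116) = 118 + (-30 + 11² - 1*11)*(-116) = 118 + (-30 + 121 - 11)*(-116) = 118 + 80*(-116) = 118 - 9280 = -9162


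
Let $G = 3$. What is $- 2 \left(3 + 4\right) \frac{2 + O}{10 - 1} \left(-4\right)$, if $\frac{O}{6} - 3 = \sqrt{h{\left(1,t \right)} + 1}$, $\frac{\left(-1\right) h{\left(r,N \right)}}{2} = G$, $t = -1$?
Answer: $\frac{1120}{9} + \frac{112 i \sqrt{5}}{3} \approx 124.44 + 83.48 i$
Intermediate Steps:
$h{\left(r,N \right)} = -6$ ($h{\left(r,N \right)} = \left(-2\right) 3 = -6$)
$O = 18 + 6 i \sqrt{5}$ ($O = 18 + 6 \sqrt{-6 + 1} = 18 + 6 \sqrt{-5} = 18 + 6 i \sqrt{5} \approx 18.0 + 13.416 i$)
$- 2 \left(3 + 4\right) \frac{2 + O}{10 - 1} \left(-4\right) = - 2 \left(3 + 4\right) \frac{2 + \left(18 + 6 i \sqrt{5}\right)}{10 - 1} \left(-4\right) = \left(-2\right) 7 \frac{20 + 6 i \sqrt{5}}{9} \left(-4\right) = - 14 \left(20 + 6 i \sqrt{5}\right) \frac{1}{9} \left(-4\right) = - 14 \left(\frac{20}{9} + \frac{2 i \sqrt{5}}{3}\right) \left(-4\right) = \left(- \frac{280}{9} - \frac{28 i \sqrt{5}}{3}\right) \left(-4\right) = \frac{1120}{9} + \frac{112 i \sqrt{5}}{3}$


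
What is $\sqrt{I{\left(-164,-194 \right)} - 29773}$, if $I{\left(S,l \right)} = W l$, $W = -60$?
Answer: $i \sqrt{18133} \approx 134.66 i$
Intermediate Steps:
$I{\left(S,l \right)} = - 60 l$
$\sqrt{I{\left(-164,-194 \right)} - 29773} = \sqrt{\left(-60\right) \left(-194\right) - 29773} = \sqrt{11640 - 29773} = \sqrt{-18133} = i \sqrt{18133}$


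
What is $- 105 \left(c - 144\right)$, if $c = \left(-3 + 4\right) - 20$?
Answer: $17115$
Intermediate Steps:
$c = -19$ ($c = 1 - 20 = -19$)
$- 105 \left(c - 144\right) = - 105 \left(-19 - 144\right) = \left(-105\right) \left(-163\right) = 17115$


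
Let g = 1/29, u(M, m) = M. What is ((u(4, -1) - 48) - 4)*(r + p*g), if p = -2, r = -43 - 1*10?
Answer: 73872/29 ≈ 2547.3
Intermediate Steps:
r = -53 (r = -43 - 10 = -53)
g = 1/29 ≈ 0.034483
((u(4, -1) - 48) - 4)*(r + p*g) = ((4 - 48) - 4)*(-53 - 2*1/29) = (-44 - 4)*(-53 - 2/29) = -48*(-1539/29) = 73872/29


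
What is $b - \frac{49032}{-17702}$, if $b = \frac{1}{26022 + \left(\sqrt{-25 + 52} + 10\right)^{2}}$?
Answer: $\frac{16763276919715}{6051954458251} - \frac{60 \sqrt{3}}{683759401} \approx 2.7699$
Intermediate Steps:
$b = \frac{1}{26022 + \left(10 + 3 \sqrt{3}\right)^{2}}$ ($b = \frac{1}{26022 + \left(\sqrt{27} + 10\right)^{2}} = \frac{1}{26022 + \left(3 \sqrt{3} + 10\right)^{2}} = \frac{1}{26022 + \left(10 + 3 \sqrt{3}\right)^{2}} \approx 3.8091 \cdot 10^{-5}$)
$b - \frac{49032}{-17702} = \left(\frac{26149}{683759401} - \frac{60 \sqrt{3}}{683759401}\right) - \frac{49032}{-17702} = \left(\frac{26149}{683759401} - \frac{60 \sqrt{3}}{683759401}\right) - 49032 \left(- \frac{1}{17702}\right) = \left(\frac{26149}{683759401} - \frac{60 \sqrt{3}}{683759401}\right) - - \frac{24516}{8851} = \left(\frac{26149}{683759401} - \frac{60 \sqrt{3}}{683759401}\right) + \frac{24516}{8851} = \frac{16763276919715}{6051954458251} - \frac{60 \sqrt{3}}{683759401}$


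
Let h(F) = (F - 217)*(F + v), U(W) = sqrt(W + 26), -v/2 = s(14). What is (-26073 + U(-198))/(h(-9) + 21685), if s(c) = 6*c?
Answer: -26073/61687 + 2*I*sqrt(43)/61687 ≈ -0.42267 + 0.0002126*I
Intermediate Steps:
v = -168 (v = -12*14 = -2*84 = -168)
U(W) = sqrt(26 + W)
h(F) = (-217 + F)*(-168 + F) (h(F) = (F - 217)*(F - 168) = (-217 + F)*(-168 + F))
(-26073 + U(-198))/(h(-9) + 21685) = (-26073 + sqrt(26 - 198))/((36456 + (-9)**2 - 385*(-9)) + 21685) = (-26073 + sqrt(-172))/((36456 + 81 + 3465) + 21685) = (-26073 + 2*I*sqrt(43))/(40002 + 21685) = (-26073 + 2*I*sqrt(43))/61687 = (-26073 + 2*I*sqrt(43))*(1/61687) = -26073/61687 + 2*I*sqrt(43)/61687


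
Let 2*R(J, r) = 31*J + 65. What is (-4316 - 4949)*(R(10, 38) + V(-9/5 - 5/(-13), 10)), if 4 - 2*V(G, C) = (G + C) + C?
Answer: -43410231/26 ≈ -1.6696e+6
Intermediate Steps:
R(J, r) = 65/2 + 31*J/2 (R(J, r) = (31*J + 65)/2 = (65 + 31*J)/2 = 65/2 + 31*J/2)
V(G, C) = 2 - C - G/2 (V(G, C) = 2 - ((G + C) + C)/2 = 2 - ((C + G) + C)/2 = 2 - (G + 2*C)/2 = 2 + (-C - G/2) = 2 - C - G/2)
(-4316 - 4949)*(R(10, 38) + V(-9/5 - 5/(-13), 10)) = (-4316 - 4949)*((65/2 + (31/2)*10) + (2 - 1*10 - (-9/5 - 5/(-13))/2)) = -9265*((65/2 + 155) + (2 - 10 - (-9*⅕ - 5*(-1/13))/2)) = -9265*(375/2 + (2 - 10 - (-9/5 + 5/13)/2)) = -9265*(375/2 + (2 - 10 - ½*(-92/65))) = -9265*(375/2 + (2 - 10 + 46/65)) = -9265*(375/2 - 474/65) = -9265*23427/130 = -43410231/26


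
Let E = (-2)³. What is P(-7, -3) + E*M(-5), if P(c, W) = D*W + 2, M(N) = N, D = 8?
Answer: 18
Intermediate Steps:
P(c, W) = 2 + 8*W (P(c, W) = 8*W + 2 = 2 + 8*W)
E = -8
P(-7, -3) + E*M(-5) = (2 + 8*(-3)) - 8*(-5) = (2 - 24) + 40 = -22 + 40 = 18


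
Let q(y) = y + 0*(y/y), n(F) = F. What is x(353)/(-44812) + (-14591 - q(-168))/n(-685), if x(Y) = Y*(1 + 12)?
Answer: 643180011/30696220 ≈ 20.953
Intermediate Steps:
q(y) = y (q(y) = y + 0*1 = y + 0 = y)
x(Y) = 13*Y (x(Y) = Y*13 = 13*Y)
x(353)/(-44812) + (-14591 - q(-168))/n(-685) = (13*353)/(-44812) + (-14591 - 1*(-168))/(-685) = 4589*(-1/44812) + (-14591 + 168)*(-1/685) = -4589/44812 - 14423*(-1/685) = -4589/44812 + 14423/685 = 643180011/30696220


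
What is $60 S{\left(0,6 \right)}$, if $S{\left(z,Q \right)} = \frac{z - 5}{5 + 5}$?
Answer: $-30$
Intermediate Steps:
$S{\left(z,Q \right)} = - \frac{1}{2} + \frac{z}{10}$ ($S{\left(z,Q \right)} = \frac{-5 + z}{10} = \left(-5 + z\right) \frac{1}{10} = - \frac{1}{2} + \frac{z}{10}$)
$60 S{\left(0,6 \right)} = 60 \left(- \frac{1}{2} + \frac{1}{10} \cdot 0\right) = 60 \left(- \frac{1}{2} + 0\right) = 60 \left(- \frac{1}{2}\right) = -30$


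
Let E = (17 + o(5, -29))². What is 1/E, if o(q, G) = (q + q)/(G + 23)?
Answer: 9/2116 ≈ 0.0042533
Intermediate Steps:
o(q, G) = 2*q/(23 + G) (o(q, G) = (2*q)/(23 + G) = 2*q/(23 + G))
E = 2116/9 (E = (17 + 2*5/(23 - 29))² = (17 + 2*5/(-6))² = (17 + 2*5*(-⅙))² = (17 - 5/3)² = (46/3)² = 2116/9 ≈ 235.11)
1/E = 1/(2116/9) = 9/2116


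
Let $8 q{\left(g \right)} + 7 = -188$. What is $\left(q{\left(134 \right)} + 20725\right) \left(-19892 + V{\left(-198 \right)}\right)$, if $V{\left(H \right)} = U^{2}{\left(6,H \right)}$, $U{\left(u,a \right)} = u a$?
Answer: $\frac{57607852115}{2} \approx 2.8804 \cdot 10^{10}$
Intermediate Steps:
$U{\left(u,a \right)} = a u$
$q{\left(g \right)} = - \frac{195}{8}$ ($q{\left(g \right)} = - \frac{7}{8} + \frac{1}{8} \left(-188\right) = - \frac{7}{8} - \frac{47}{2} = - \frac{195}{8}$)
$V{\left(H \right)} = 36 H^{2}$ ($V{\left(H \right)} = \left(H 6\right)^{2} = \left(6 H\right)^{2} = 36 H^{2}$)
$\left(q{\left(134 \right)} + 20725\right) \left(-19892 + V{\left(-198 \right)}\right) = \left(- \frac{195}{8} + 20725\right) \left(-19892 + 36 \left(-198\right)^{2}\right) = \frac{165605 \left(-19892 + 36 \cdot 39204\right)}{8} = \frac{165605 \left(-19892 + 1411344\right)}{8} = \frac{165605}{8} \cdot 1391452 = \frac{57607852115}{2}$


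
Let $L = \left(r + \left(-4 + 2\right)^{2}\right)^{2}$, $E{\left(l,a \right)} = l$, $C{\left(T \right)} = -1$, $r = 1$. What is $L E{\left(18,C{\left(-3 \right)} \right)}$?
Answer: $450$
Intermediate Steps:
$L = 25$ ($L = \left(1 + \left(-4 + 2\right)^{2}\right)^{2} = \left(1 + \left(-2\right)^{2}\right)^{2} = \left(1 + 4\right)^{2} = 5^{2} = 25$)
$L E{\left(18,C{\left(-3 \right)} \right)} = 25 \cdot 18 = 450$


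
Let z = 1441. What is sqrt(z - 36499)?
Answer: I*sqrt(35058) ≈ 187.24*I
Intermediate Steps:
sqrt(z - 36499) = sqrt(1441 - 36499) = sqrt(-35058) = I*sqrt(35058)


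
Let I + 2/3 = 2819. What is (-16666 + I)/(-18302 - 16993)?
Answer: 41543/105885 ≈ 0.39234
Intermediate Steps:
I = 8455/3 (I = -2/3 + 2819 = 8455/3 ≈ 2818.3)
(-16666 + I)/(-18302 - 16993) = (-16666 + 8455/3)/(-18302 - 16993) = -41543/3/(-35295) = -41543/3*(-1/35295) = 41543/105885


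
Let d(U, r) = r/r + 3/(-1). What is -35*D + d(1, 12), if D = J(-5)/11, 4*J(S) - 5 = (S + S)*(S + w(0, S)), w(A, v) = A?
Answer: -183/4 ≈ -45.750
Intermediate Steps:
d(U, r) = -2 (d(U, r) = 1 + 3*(-1) = 1 - 3 = -2)
J(S) = 5/4 + S²/2 (J(S) = 5/4 + ((S + S)*(S + 0))/4 = 5/4 + ((2*S)*S)/4 = 5/4 + (2*S²)/4 = 5/4 + S²/2)
D = 5/4 (D = (5/4 + (½)*(-5)²)/11 = (5/4 + (½)*25)*(1/11) = (5/4 + 25/2)*(1/11) = (55/4)*(1/11) = 5/4 ≈ 1.2500)
-35*D + d(1, 12) = -35*5/4 - 2 = -175/4 - 2 = -183/4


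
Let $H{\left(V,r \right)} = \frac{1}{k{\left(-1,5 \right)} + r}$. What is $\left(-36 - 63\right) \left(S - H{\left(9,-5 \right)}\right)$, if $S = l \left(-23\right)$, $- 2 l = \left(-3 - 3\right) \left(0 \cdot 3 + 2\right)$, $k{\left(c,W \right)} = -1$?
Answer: $\frac{27291}{2} \approx 13646.0$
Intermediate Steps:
$l = 6$ ($l = - \frac{\left(-3 - 3\right) \left(0 \cdot 3 + 2\right)}{2} = - \frac{\left(-6\right) \left(0 + 2\right)}{2} = - \frac{\left(-6\right) 2}{2} = \left(- \frac{1}{2}\right) \left(-12\right) = 6$)
$S = -138$ ($S = 6 \left(-23\right) = -138$)
$H{\left(V,r \right)} = \frac{1}{-1 + r}$
$\left(-36 - 63\right) \left(S - H{\left(9,-5 \right)}\right) = \left(-36 - 63\right) \left(-138 - \frac{1}{-1 - 5}\right) = - 99 \left(-138 - \frac{1}{-6}\right) = - 99 \left(-138 - - \frac{1}{6}\right) = - 99 \left(-138 + \frac{1}{6}\right) = \left(-99\right) \left(- \frac{827}{6}\right) = \frac{27291}{2}$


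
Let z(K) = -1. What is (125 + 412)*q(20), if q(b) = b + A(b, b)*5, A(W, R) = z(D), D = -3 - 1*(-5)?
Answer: 8055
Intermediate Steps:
D = 2 (D = -3 + 5 = 2)
A(W, R) = -1
q(b) = -5 + b (q(b) = b - 1*5 = b - 5 = -5 + b)
(125 + 412)*q(20) = (125 + 412)*(-5 + 20) = 537*15 = 8055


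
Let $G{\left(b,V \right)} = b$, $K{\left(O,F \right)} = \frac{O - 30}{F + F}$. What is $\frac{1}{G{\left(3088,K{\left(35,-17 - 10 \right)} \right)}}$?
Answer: $\frac{1}{3088} \approx 0.00032383$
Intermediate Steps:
$K{\left(O,F \right)} = \frac{-30 + O}{2 F}$
$\frac{1}{G{\left(3088,K{\left(35,-17 - 10 \right)} \right)}} = \frac{1}{3088}$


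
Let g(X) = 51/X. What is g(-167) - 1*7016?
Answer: -1171723/167 ≈ -7016.3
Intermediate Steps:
g(-167) - 1*7016 = 51/(-167) - 1*7016 = 51*(-1/167) - 7016 = -51/167 - 7016 = -1171723/167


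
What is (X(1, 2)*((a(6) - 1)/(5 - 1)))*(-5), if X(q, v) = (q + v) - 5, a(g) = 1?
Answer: 0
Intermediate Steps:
X(q, v) = -5 + q + v
(X(1, 2)*((a(6) - 1)/(5 - 1)))*(-5) = ((-5 + 1 + 2)*((1 - 1)/(5 - 1)))*(-5) = -0/4*(-5) = -2*0*(-5) = 0*(-5) = 0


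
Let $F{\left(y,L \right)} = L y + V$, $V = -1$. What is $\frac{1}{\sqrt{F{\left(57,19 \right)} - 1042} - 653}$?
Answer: $- \frac{653}{426369} - \frac{2 \sqrt{10}}{426369} \approx -0.0015464$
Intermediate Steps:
$F{\left(y,L \right)} = -1 + L y$ ($F{\left(y,L \right)} = L y - 1 = -1 + L y$)
$\frac{1}{\sqrt{F{\left(57,19 \right)} - 1042} - 653} = \frac{1}{\sqrt{\left(-1 + 19 \cdot 57\right) - 1042} - 653} = \frac{1}{\sqrt{\left(-1 + 1083\right) - 1042} - 653} = \frac{1}{\sqrt{1082 - 1042} - 653} = \frac{1}{\sqrt{40} - 653} = \frac{1}{2 \sqrt{10} - 653} = \frac{1}{-653 + 2 \sqrt{10}}$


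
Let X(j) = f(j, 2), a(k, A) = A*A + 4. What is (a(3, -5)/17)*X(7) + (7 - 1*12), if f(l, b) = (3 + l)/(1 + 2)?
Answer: 35/51 ≈ 0.68627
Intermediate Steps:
a(k, A) = 4 + A² (a(k, A) = A² + 4 = 4 + A²)
f(l, b) = 1 + l/3 (f(l, b) = (3 + l)/3 = (3 + l)*(⅓) = 1 + l/3)
X(j) = 1 + j/3
(a(3, -5)/17)*X(7) + (7 - 1*12) = ((4 + (-5)²)/17)*(1 + (⅓)*7) + (7 - 1*12) = ((4 + 25)*(1/17))*(1 + 7/3) + (7 - 12) = (29*(1/17))*(10/3) - 5 = (29/17)*(10/3) - 5 = 290/51 - 5 = 35/51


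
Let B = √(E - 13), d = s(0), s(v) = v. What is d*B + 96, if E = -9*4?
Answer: 96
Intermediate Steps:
E = -36
d = 0
B = 7*I (B = √(-36 - 13) = √(-49) = 7*I ≈ 7.0*I)
d*B + 96 = 0*(7*I) + 96 = 0 + 96 = 96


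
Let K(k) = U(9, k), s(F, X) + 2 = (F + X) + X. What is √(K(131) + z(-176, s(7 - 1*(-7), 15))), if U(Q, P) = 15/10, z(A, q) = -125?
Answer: I*√494/2 ≈ 11.113*I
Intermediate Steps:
s(F, X) = -2 + F + 2*X (s(F, X) = -2 + ((F + X) + X) = -2 + (F + 2*X) = -2 + F + 2*X)
U(Q, P) = 3/2 (U(Q, P) = 15*(⅒) = 3/2)
K(k) = 3/2
√(K(131) + z(-176, s(7 - 1*(-7), 15))) = √(3/2 - 125) = √(-247/2) = I*√494/2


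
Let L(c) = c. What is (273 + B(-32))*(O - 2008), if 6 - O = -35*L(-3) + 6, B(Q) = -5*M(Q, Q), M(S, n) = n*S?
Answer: 10241711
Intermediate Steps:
M(S, n) = S*n
B(Q) = -5*Q² (B(Q) = -5*Q*Q = -5*Q²)
O = -105 (O = 6 - (-35*(-3) + 6) = 6 - (105 + 6) = 6 - 1*111 = 6 - 111 = -105)
(273 + B(-32))*(O - 2008) = (273 - 5*(-32)²)*(-105 - 2008) = (273 - 5*1024)*(-2113) = (273 - 5120)*(-2113) = -4847*(-2113) = 10241711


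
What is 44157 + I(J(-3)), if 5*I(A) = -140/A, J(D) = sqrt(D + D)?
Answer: 44157 + 14*I*sqrt(6)/3 ≈ 44157.0 + 11.431*I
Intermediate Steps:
J(D) = sqrt(2)*sqrt(D) (J(D) = sqrt(2*D) = sqrt(2)*sqrt(D))
I(A) = -28/A (I(A) = (-140/A)/5 = -28/A)
44157 + I(J(-3)) = 44157 - 28*(-I*sqrt(6)/6) = 44157 - (-14)*I*sqrt(6)/3 = 44157 + 14*I*sqrt(6)/3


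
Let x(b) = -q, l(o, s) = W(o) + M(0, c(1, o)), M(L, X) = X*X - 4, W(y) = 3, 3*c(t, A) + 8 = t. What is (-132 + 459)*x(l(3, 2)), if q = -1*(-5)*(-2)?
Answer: 3270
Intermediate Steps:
c(t, A) = -8/3 + t/3
q = -10 (q = 5*(-2) = -10)
M(L, X) = -4 + X**2 (M(L, X) = X**2 - 4 = -4 + X**2)
l(o, s) = 40/9 (l(o, s) = 3 + (-4 + (-8/3 + (1/3)*1)**2) = 3 + (-4 + (-8/3 + 1/3)**2) = 3 + (-4 + (-7/3)**2) = 3 + (-4 + 49/9) = 3 + 13/9 = 40/9)
x(b) = 10 (x(b) = -1*(-10) = 10)
(-132 + 459)*x(l(3, 2)) = (-132 + 459)*10 = 327*10 = 3270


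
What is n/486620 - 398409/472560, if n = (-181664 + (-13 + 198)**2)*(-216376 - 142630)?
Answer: 37898649965781/348419920 ≈ 1.0877e+5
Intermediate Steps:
n = 52931485634 (n = (-181664 + 185**2)*(-359006) = (-181664 + 34225)*(-359006) = -147439*(-359006) = 52931485634)
n/486620 - 398409/472560 = 52931485634/486620 - 398409/472560 = 52931485634*(1/486620) - 398409*1/472560 = 26465742817/243310 - 12073/14320 = 37898649965781/348419920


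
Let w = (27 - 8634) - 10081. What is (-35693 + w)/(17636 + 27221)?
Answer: -54381/44857 ≈ -1.2123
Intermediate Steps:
w = -18688 (w = -8607 - 10081 = -18688)
(-35693 + w)/(17636 + 27221) = (-35693 - 18688)/(17636 + 27221) = -54381/44857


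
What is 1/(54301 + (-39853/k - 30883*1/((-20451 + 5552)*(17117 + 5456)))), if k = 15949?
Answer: 5363889960523/291251186072156059 ≈ 1.8417e-5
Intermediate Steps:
1/(54301 + (-39853/k - 30883*1/((-20451 + 5552)*(17117 + 5456)))) = 1/(54301 + (-39853/15949 - 30883*1/((-20451 + 5552)*(17117 + 5456)))) = 1/(54301 + (-39853*1/15949 - 30883/(22573*(-14899)))) = 1/(54301 + (-39853/15949 - 30883/(-336315127))) = 1/(54301 + (-39853/15949 - 30883*(-1/336315127))) = 1/(54301 + (-39853/15949 + 30883/336315127)) = 1/(54301 - 13402674203364/5363889960523) = 1/(291251186072156059/5363889960523) = 5363889960523/291251186072156059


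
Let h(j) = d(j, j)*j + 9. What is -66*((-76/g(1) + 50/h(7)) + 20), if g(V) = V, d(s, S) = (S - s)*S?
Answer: 9988/3 ≈ 3329.3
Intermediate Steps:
d(s, S) = S*(S - s)
h(j) = 9 (h(j) = (j*(j - j))*j + 9 = (j*0)*j + 9 = 0*j + 9 = 0 + 9 = 9)
-66*((-76/g(1) + 50/h(7)) + 20) = -66*((-76/1 + 50/9) + 20) = -66*((-76*1 + 50*(⅑)) + 20) = -66*((-76 + 50/9) + 20) = -66*(-634/9 + 20) = -66*(-454/9) = 9988/3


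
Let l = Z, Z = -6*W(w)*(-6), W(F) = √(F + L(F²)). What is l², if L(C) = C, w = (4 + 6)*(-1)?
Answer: 116640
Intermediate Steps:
w = -10 (w = 10*(-1) = -10)
W(F) = √(F + F²)
Z = 108*√10 (Z = -6*3*√10*(-6) = -18*√10*(-6) = 108*√10 ≈ 341.53)
l = 108*√10 ≈ 341.53
l² = (108*√10)² = 116640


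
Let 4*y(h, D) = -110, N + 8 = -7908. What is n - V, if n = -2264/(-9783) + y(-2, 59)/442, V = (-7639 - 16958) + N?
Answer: 281179479547/8648172 ≈ 32513.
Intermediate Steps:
N = -7916 (N = -8 - 7908 = -7916)
y(h, D) = -55/2 (y(h, D) = (1/4)*(-110) = -55/2)
V = -32513 (V = (-7639 - 16958) - 7916 = -24597 - 7916 = -32513)
n = 1463311/8648172 (n = -2264/(-9783) - 55/2/442 = -2264*(-1/9783) - 55/2*1/442 = 2264/9783 - 55/884 = 1463311/8648172 ≈ 0.16920)
n - V = 1463311/8648172 - 1*(-32513) = 1463311/8648172 + 32513 = 281179479547/8648172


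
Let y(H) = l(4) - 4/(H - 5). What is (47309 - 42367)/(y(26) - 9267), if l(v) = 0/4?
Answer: -103782/194611 ≈ -0.53328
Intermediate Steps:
l(v) = 0 (l(v) = 0*(¼) = 0)
y(H) = -4/(-5 + H) (y(H) = 0 - 4/(H - 5) = 0 - 4/(-5 + H) = -4/(-5 + H))
(47309 - 42367)/(y(26) - 9267) = (47309 - 42367)/(-4/(-5 + 26) - 9267) = 4942/(-4/21 - 9267) = 4942/(-194611/21) = 4942*(-21/194611) = -103782/194611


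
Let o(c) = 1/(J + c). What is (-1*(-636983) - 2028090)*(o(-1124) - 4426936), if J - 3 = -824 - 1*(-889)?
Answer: 6503208792399619/1056 ≈ 6.1583e+12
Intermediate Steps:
J = 68 (J = 3 + (-824 - 1*(-889)) = 3 + (-824 + 889) = 3 + 65 = 68)
o(c) = 1/(68 + c)
(-1*(-636983) - 2028090)*(o(-1124) - 4426936) = (-1*(-636983) - 2028090)*(1/(68 - 1124) - 4426936) = (636983 - 2028090)*(1/(-1056) - 4426936) = -1391107*(-1/1056 - 4426936) = -1391107*(-4674844417/1056) = 6503208792399619/1056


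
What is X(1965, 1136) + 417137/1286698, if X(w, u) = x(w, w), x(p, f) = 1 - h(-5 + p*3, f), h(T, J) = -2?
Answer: 611033/183814 ≈ 3.3242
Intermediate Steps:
x(p, f) = 3 (x(p, f) = 1 - 1*(-2) = 1 + 2 = 3)
X(w, u) = 3
X(1965, 1136) + 417137/1286698 = 3 + 417137/1286698 = 3 + 417137*(1/1286698) = 3 + 59591/183814 = 611033/183814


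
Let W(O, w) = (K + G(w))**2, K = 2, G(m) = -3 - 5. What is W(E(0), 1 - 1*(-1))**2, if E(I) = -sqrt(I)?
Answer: 1296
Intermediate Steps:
G(m) = -8
W(O, w) = 36 (W(O, w) = (2 - 8)**2 = (-6)**2 = 36)
W(E(0), 1 - 1*(-1))**2 = 36**2 = 1296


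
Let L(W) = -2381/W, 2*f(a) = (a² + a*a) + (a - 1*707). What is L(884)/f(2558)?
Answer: -2381/5785151918 ≈ -4.1157e-7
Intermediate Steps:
f(a) = -707/2 + a² + a/2 (f(a) = ((a² + a*a) + (a - 1*707))/2 = ((a² + a²) + (a - 707))/2 = (2*a² + (-707 + a))/2 = (-707 + a + 2*a²)/2 = -707/2 + a² + a/2)
L(884)/f(2558) = (-2381/884)/(-707/2 + 2558² + (½)*2558) = (-2381*1/884)/(-707/2 + 6543364 + 1279) = -2381/(884*13088579/2) = -2381/884*2/13088579 = -2381/5785151918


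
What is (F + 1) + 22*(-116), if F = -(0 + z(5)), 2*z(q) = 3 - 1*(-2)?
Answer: -5107/2 ≈ -2553.5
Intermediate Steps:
z(q) = 5/2 (z(q) = (3 - 1*(-2))/2 = (3 + 2)/2 = (½)*5 = 5/2)
F = -5/2 (F = -(0 + 5/2) = -1*5/2 = -5/2 ≈ -2.5000)
(F + 1) + 22*(-116) = (-5/2 + 1) + 22*(-116) = -3/2 - 2552 = -5107/2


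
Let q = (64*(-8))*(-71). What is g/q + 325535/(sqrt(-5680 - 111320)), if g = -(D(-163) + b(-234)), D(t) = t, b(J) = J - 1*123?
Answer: 65/4544 - 65107*I*sqrt(130)/780 ≈ 0.014305 - 951.71*I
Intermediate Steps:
b(J) = -123 + J (b(J) = J - 123 = -123 + J)
g = 520 (g = -(-163 + (-123 - 234)) = -(-163 - 357) = -1*(-520) = 520)
q = 36352 (q = -512*(-71) = 36352)
g/q + 325535/(sqrt(-5680 - 111320)) = 520/36352 + 325535/(sqrt(-5680 - 111320)) = 520*(1/36352) + 325535/(sqrt(-117000)) = 65/4544 + 325535/((30*I*sqrt(130))) = 65/4544 + 325535*(-I*sqrt(130)/3900) = 65/4544 - 65107*I*sqrt(130)/780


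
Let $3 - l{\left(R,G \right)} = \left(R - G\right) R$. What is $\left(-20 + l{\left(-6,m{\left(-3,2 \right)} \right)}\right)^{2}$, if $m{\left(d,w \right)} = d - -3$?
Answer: $2809$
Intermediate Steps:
$m{\left(d,w \right)} = 3 + d$ ($m{\left(d,w \right)} = d + 3 = 3 + d$)
$l{\left(R,G \right)} = 3 - R \left(R - G\right)$ ($l{\left(R,G \right)} = 3 - \left(R - G\right) R = 3 - R \left(R - G\right)$)
$\left(-20 + l{\left(-6,m{\left(-3,2 \right)} \right)}\right)^{2} = \left(-20 + \left(3 - \left(-6\right)^{2} + \left(3 - 3\right) \left(-6\right)\right)\right)^{2} = \left(-20 + \left(3 - 36 + 0 \left(-6\right)\right)\right)^{2} = \left(-20 + \left(3 - 36 + 0\right)\right)^{2} = \left(-20 - 33\right)^{2} = \left(-53\right)^{2} = 2809$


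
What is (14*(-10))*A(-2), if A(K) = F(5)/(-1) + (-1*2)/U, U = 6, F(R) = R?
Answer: 2240/3 ≈ 746.67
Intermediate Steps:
A(K) = -16/3 (A(K) = 5/(-1) - 1*2/6 = 5*(-1) - 2*1/6 = -5 - 1/3 = -16/3)
(14*(-10))*A(-2) = (14*(-10))*(-16/3) = -140*(-16/3) = 2240/3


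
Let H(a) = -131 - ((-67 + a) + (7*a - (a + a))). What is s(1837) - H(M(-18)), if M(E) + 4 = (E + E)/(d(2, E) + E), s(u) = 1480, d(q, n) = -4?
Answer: 16828/11 ≈ 1529.8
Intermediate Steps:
M(E) = -4 + 2*E/(-4 + E) (M(E) = -4 + (E + E)/(-4 + E) = -4 + (2*E)/(-4 + E) = -4 + 2*E/(-4 + E))
H(a) = -64 - 6*a (H(a) = -131 - ((-67 + a) + (7*a - 2*a)) = -131 - ((-67 + a) + 5*a) = -131 - (-67 + 6*a) = -131 + (67 - 6*a) = -64 - 6*a)
s(1837) - H(M(-18)) = 1480 - (-64 - 12*(8 - 1*(-18))/(-4 - 18)) = 1480 - (-64 - 12*(8 + 18)/(-22)) = 1480 - (-64 - 12*(-1)*26/22) = 1480 - (-64 - 6*(-26/11)) = 1480 - (-64 + 156/11) = 1480 - 1*(-548/11) = 1480 + 548/11 = 16828/11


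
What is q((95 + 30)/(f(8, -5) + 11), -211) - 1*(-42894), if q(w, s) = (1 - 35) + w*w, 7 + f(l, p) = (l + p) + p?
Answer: 187065/4 ≈ 46766.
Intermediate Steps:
f(l, p) = -7 + l + 2*p (f(l, p) = -7 + ((l + p) + p) = -7 + (l + 2*p) = -7 + l + 2*p)
q(w, s) = -34 + w**2
q((95 + 30)/(f(8, -5) + 11), -211) - 1*(-42894) = (-34 + ((95 + 30)/((-7 + 8 + 2*(-5)) + 11))**2) - 1*(-42894) = (-34 + (125/((-7 + 8 - 10) + 11))**2) + 42894 = (-34 + (125/(-9 + 11))**2) + 42894 = (-34 + (125/2)**2) + 42894 = (-34 + 15625/4) + 42894 = 15489/4 + 42894 = 187065/4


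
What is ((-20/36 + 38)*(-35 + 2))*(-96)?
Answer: 118624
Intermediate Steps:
((-20/36 + 38)*(-35 + 2))*(-96) = ((-20*1/36 + 38)*(-33))*(-96) = ((-5/9 + 38)*(-33))*(-96) = ((337/9)*(-33))*(-96) = -3707/3*(-96) = 118624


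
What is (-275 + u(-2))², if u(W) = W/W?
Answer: 75076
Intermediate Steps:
u(W) = 1
(-275 + u(-2))² = (-275 + 1)² = (-274)² = 75076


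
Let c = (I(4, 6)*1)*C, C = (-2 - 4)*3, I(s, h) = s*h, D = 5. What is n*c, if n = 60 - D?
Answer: -23760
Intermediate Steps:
n = 55 (n = 60 - 1*5 = 60 - 5 = 55)
I(s, h) = h*s
C = -18 (C = -6*3 = -18)
c = -432 (c = ((6*4)*1)*(-18) = (24*1)*(-18) = 24*(-18) = -432)
n*c = 55*(-432) = -23760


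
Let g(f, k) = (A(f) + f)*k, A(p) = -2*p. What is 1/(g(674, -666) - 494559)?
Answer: -1/45675 ≈ -2.1894e-5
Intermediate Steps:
g(f, k) = -f*k (g(f, k) = (-2*f + f)*k = (-f)*k = -f*k)
1/(g(674, -666) - 494559) = 1/(-1*674*(-666) - 494559) = 1/(448884 - 494559) = 1/(-45675) = -1/45675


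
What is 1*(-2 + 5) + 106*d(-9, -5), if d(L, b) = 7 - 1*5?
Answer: 215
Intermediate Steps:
d(L, b) = 2 (d(L, b) = 7 - 5 = 2)
1*(-2 + 5) + 106*d(-9, -5) = 1*(-2 + 5) + 106*2 = 1*3 + 212 = 3 + 212 = 215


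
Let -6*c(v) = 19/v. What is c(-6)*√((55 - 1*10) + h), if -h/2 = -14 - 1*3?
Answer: 19*√79/36 ≈ 4.6910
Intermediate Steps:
c(v) = -19/(6*v)
h = 34 (h = -2*(-14 - 1*3) = -2*(-14 - 3) = -2*(-17) = 34)
c(-6)*√((55 - 1*10) + h) = (-19/6/(-6))*√((55 - 1*10) + 34) = (-19/6*(-⅙))*√((55 - 10) + 34) = 19*√(45 + 34)/36 = 19*√79/36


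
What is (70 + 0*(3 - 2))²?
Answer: 4900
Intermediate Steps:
(70 + 0*(3 - 2))² = (70 + 0*1)² = (70 + 0)² = 70² = 4900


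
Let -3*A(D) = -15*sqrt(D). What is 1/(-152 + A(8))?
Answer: -19/2863 - 5*sqrt(2)/11452 ≈ -0.0072538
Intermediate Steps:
A(D) = 5*sqrt(D) (A(D) = -(-5)*sqrt(D) = 5*sqrt(D))
1/(-152 + A(8)) = 1/(-152 + 5*sqrt(8)) = 1/(-152 + 5*(2*sqrt(2))) = 1/(-152 + 10*sqrt(2))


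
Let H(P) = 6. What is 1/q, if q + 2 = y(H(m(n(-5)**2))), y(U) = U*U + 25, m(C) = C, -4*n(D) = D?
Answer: 1/59 ≈ 0.016949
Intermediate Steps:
n(D) = -D/4
y(U) = 25 + U**2 (y(U) = U**2 + 25 = 25 + U**2)
q = 59 (q = -2 + (25 + 6**2) = -2 + (25 + 36) = -2 + 61 = 59)
1/q = 1/59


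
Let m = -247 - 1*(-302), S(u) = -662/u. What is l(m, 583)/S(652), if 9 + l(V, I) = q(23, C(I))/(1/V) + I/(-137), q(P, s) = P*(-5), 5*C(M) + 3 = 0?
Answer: 283079166/45347 ≈ 6242.5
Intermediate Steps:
C(M) = -3/5 (C(M) = -3/5 + (1/5)*0 = -3/5 + 0 = -3/5)
q(P, s) = -5*P
m = 55 (m = -247 + 302 = 55)
l(V, I) = -9 - 115*V - I/137 (l(V, I) = -9 + ((-5*23)/(1/V) + I/(-137)) = -9 + (-115*V + I*(-1/137)) = -9 + (-115*V - I/137) = -9 - 115*V - I/137)
l(m, 583)/S(652) = (-9 - 115*55 - 1/137*583)/((-662/652)) = (-9 - 6325 - 583/137)/((-662*1/652)) = -868341/(137*(-331/326)) = -868341/137*(-326/331) = 283079166/45347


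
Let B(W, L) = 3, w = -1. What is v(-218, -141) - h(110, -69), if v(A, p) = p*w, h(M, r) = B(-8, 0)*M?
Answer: -189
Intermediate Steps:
h(M, r) = 3*M
v(A, p) = -p (v(A, p) = p*(-1) = -p)
v(-218, -141) - h(110, -69) = -1*(-141) - 3*110 = 141 - 1*330 = 141 - 330 = -189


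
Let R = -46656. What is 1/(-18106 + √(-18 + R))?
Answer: -9053/163936955 - 3*I*√5186/327873910 ≈ -5.5222e-5 - 6.5892e-7*I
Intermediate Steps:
1/(-18106 + √(-18 + R)) = 1/(-18106 + √(-18 - 46656)) = 1/(-18106 + √(-46674)) = 1/(-18106 + 3*I*√5186)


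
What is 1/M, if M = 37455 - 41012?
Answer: -1/3557 ≈ -0.00028114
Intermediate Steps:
M = -3557
1/M = 1/(-3557) = -1/3557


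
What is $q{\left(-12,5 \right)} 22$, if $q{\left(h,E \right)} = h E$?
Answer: $-1320$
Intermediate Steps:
$q{\left(h,E \right)} = E h$
$q{\left(-12,5 \right)} 22 = 5 \left(-12\right) 22 = \left(-60\right) 22 = -1320$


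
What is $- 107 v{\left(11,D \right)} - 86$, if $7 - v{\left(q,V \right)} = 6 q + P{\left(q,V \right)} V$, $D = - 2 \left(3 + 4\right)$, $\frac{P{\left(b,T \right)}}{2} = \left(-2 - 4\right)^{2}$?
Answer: $-101629$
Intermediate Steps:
$P{\left(b,T \right)} = 72$ ($P{\left(b,T \right)} = 2 \left(-2 - 4\right)^{2} = 2 \left(-6\right)^{2} = 2 \cdot 36 = 72$)
$D = -14$ ($D = \left(-2\right) 7 = -14$)
$v{\left(q,V \right)} = 7 - 72 V - 6 q$ ($v{\left(q,V \right)} = 7 - \left(6 q + 72 V\right) = 7 - 72 V - 6 q$)
$- 107 v{\left(11,D \right)} - 86 = - 107 \left(7 - -1008 - 66\right) - 86 = - 107 \left(7 + 1008 - 66\right) - 86 = \left(-107\right) 949 - 86 = -101543 - 86 = -101629$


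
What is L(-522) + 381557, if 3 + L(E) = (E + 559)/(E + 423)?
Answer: 37773809/99 ≈ 3.8155e+5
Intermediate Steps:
L(E) = -3 + (559 + E)/(423 + E) (L(E) = -3 + (E + 559)/(E + 423) = -3 + (559 + E)/(423 + E))
L(-522) + 381557 = 2*(-355 - 1*(-522))/(423 - 522) + 381557 = 2*(-355 + 522)/(-99) + 381557 = 2*(-1/99)*167 + 381557 = -334/99 + 381557 = 37773809/99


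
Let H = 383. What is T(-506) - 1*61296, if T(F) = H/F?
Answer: -31016159/506 ≈ -61297.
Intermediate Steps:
T(F) = 383/F
T(-506) - 1*61296 = 383/(-506) - 1*61296 = 383*(-1/506) - 61296 = -383/506 - 61296 = -31016159/506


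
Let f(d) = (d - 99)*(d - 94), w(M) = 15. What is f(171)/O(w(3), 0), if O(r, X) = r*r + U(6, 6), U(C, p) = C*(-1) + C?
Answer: 616/25 ≈ 24.640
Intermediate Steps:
U(C, p) = 0 (U(C, p) = -C + C = 0)
O(r, X) = r² (O(r, X) = r*r + 0 = r² + 0 = r²)
f(d) = (-99 + d)*(-94 + d)
f(171)/O(w(3), 0) = (9306 + 171² - 193*171)/(15²) = (9306 + 29241 - 33003)/225 = 5544*(1/225) = 616/25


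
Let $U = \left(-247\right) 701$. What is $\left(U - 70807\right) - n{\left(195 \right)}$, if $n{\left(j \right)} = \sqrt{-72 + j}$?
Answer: $-243954 - \sqrt{123} \approx -2.4397 \cdot 10^{5}$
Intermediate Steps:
$U = -173147$
$\left(U - 70807\right) - n{\left(195 \right)} = \left(-173147 - 70807\right) - \sqrt{-72 + 195} = \left(-173147 - 70807\right) - \sqrt{123} = -243954 - \sqrt{123}$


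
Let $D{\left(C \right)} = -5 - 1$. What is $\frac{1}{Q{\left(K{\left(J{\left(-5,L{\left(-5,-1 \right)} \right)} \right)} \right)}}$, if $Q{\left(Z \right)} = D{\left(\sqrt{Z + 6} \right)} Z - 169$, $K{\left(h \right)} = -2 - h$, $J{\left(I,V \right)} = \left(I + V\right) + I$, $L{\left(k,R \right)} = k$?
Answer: $- \frac{1}{247} \approx -0.0040486$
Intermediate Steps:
$J{\left(I,V \right)} = V + 2 I$
$D{\left(C \right)} = -6$
$Q{\left(Z \right)} = -169 - 6 Z$ ($Q{\left(Z \right)} = - 6 Z - 169 = -169 - 6 Z$)
$\frac{1}{Q{\left(K{\left(J{\left(-5,L{\left(-5,-1 \right)} \right)} \right)} \right)}} = \frac{1}{-169 - 6 \left(-2 - \left(-5 + 2 \left(-5\right)\right)\right)} = \frac{1}{-169 - 6 \left(-2 - \left(-5 - 10\right)\right)} = \frac{1}{-169 - 6 \left(-2 - -15\right)} = \frac{1}{-169 - 6 \left(-2 + 15\right)} = \frac{1}{-169 - 78} = \frac{1}{-247} = - \frac{1}{247}$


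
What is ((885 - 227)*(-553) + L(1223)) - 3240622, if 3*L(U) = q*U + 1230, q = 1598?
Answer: -8857904/3 ≈ -2.9526e+6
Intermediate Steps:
L(U) = 410 + 1598*U/3 (L(U) = (1598*U + 1230)/3 = (1230 + 1598*U)/3 = 410 + 1598*U/3)
((885 - 227)*(-553) + L(1223)) - 3240622 = ((885 - 227)*(-553) + (410 + (1598/3)*1223)) - 3240622 = (658*(-553) + (410 + 1954354/3)) - 3240622 = (-363874 + 1955584/3) - 3240622 = 863962/3 - 3240622 = -8857904/3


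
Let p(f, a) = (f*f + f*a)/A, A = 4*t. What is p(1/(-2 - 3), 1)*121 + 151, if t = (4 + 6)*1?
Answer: 37629/250 ≈ 150.52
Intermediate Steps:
t = 10 (t = 10*1 = 10)
A = 40 (A = 4*10 = 40)
p(f, a) = f**2/40 + a*f/40 (p(f, a) = (f*f + f*a)/40 = (f**2 + a*f)*(1/40) = f**2/40 + a*f/40)
p(1/(-2 - 3), 1)*121 + 151 = ((1 + 1/(-2 - 3))/(40*(-2 - 3)))*121 + 151 = ((1/40)*(1 + 1/(-5))/(-5))*121 + 151 = ((1/40)*(-1/5)*(1 - 1/5))*121 + 151 = ((1/40)*(-1/5)*(4/5))*121 + 151 = -1/250*121 + 151 = -121/250 + 151 = 37629/250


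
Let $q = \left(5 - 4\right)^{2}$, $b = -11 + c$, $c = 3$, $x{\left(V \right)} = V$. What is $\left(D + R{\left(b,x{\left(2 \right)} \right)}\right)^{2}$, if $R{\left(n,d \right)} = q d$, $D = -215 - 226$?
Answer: $192721$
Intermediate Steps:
$D = -441$ ($D = -215 - 226 = -441$)
$b = -8$ ($b = -11 + 3 = -8$)
$q = 1$ ($q = 1^{2} = 1$)
$R{\left(n,d \right)} = d$ ($R{\left(n,d \right)} = 1 d = d$)
$\left(D + R{\left(b,x{\left(2 \right)} \right)}\right)^{2} = \left(-441 + 2\right)^{2} = \left(-439\right)^{2} = 192721$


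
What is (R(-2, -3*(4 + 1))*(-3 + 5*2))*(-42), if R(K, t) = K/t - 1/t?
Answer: -294/5 ≈ -58.800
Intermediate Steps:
R(K, t) = -1/t + K/t
(R(-2, -3*(4 + 1))*(-3 + 5*2))*(-42) = (((-1 - 2)/((-3*(4 + 1))))*(-3 + 5*2))*(-42) = ((-3/(-3*5))*(-3 + 10))*(-42) = ((-3/(-15))*7)*(-42) = (-1/15*(-3)*7)*(-42) = ((⅕)*7)*(-42) = (7/5)*(-42) = -294/5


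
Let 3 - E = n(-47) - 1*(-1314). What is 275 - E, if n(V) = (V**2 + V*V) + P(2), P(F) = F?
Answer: 6006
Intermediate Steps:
n(V) = 2 + 2*V**2 (n(V) = (V**2 + V*V) + 2 = (V**2 + V**2) + 2 = 2*V**2 + 2 = 2 + 2*V**2)
E = -5731 (E = 3 - ((2 + 2*(-47)**2) - 1*(-1314)) = 3 - ((2 + 2*2209) + 1314) = 3 - ((2 + 4418) + 1314) = 3 - (4420 + 1314) = 3 - 1*5734 = 3 - 5734 = -5731)
275 - E = 275 - 1*(-5731) = 275 + 5731 = 6006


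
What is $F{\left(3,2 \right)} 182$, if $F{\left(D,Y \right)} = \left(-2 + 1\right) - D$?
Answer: $-728$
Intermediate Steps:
$F{\left(D,Y \right)} = -1 - D$
$F{\left(3,2 \right)} 182 = \left(-1 - 3\right) 182 = \left(-4\right) 182 = -728$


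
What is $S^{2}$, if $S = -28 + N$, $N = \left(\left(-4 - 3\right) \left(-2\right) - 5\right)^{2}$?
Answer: $2809$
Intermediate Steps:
$N = 81$ ($N = \left(\left(-7\right) \left(-2\right) - 5\right)^{2} = \left(14 - 5\right)^{2} = 9^{2} = 81$)
$S = 53$ ($S = -28 + 81 = 53$)
$S^{2} = 53^{2} = 2809$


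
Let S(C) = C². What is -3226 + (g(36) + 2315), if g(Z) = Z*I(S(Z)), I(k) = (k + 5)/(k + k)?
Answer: -64291/72 ≈ -892.93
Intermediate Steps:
I(k) = (5 + k)/(2*k) (I(k) = (5 + k)/((2*k)) = (5 + k)*(1/(2*k)) = (5 + k)/(2*k))
g(Z) = (5 + Z²)/(2*Z) (g(Z) = Z*((5 + Z²)/(2*(Z²))) = Z*((5 + Z²)/(2*Z²)) = (5 + Z²)/(2*Z))
-3226 + (g(36) + 2315) = -3226 + ((½)*(5 + 36²)/36 + 2315) = -3226 + ((½)*(1/36)*(5 + 1296) + 2315) = -3226 + ((½)*(1/36)*1301 + 2315) = -3226 + (1301/72 + 2315) = -3226 + 167981/72 = -64291/72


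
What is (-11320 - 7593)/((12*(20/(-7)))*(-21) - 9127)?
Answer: 18913/8407 ≈ 2.2497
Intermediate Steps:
(-11320 - 7593)/((12*(20/(-7)))*(-21) - 9127) = -18913/((12*(20*(-1/7)))*(-21) - 9127) = -18913/((12*(-20/7))*(-21) - 9127) = -18913/(-240/7*(-21) - 9127) = -18913/(720 - 9127) = -18913/(-8407) = -18913*(-1/8407) = 18913/8407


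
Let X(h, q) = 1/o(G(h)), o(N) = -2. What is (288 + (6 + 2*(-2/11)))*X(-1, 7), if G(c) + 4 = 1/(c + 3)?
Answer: -1615/11 ≈ -146.82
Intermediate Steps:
G(c) = -4 + 1/(3 + c) (G(c) = -4 + 1/(c + 3) = -4 + 1/(3 + c))
X(h, q) = -1/2 (X(h, q) = 1/(-2) = -1/2)
(288 + (6 + 2*(-2/11)))*X(-1, 7) = (288 + (6 + 2*(-2/11)))*(-1/2) = (288 + (6 - 4/11))*(-1/2) = (288 + 62/11)*(-1/2) = (3230/11)*(-1/2) = -1615/11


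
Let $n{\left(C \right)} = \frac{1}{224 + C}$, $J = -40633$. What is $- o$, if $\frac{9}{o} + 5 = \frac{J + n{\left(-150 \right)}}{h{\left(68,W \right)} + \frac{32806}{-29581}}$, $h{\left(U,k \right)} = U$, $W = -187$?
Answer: $\frac{1317815532}{89677483361} \approx 0.014695$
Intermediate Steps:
$o = - \frac{1317815532}{89677483361}$ ($o = \frac{9}{-5 + \frac{-40633 + \frac{1}{224 - 150}}{68 + \frac{32806}{-29581}}} = \frac{9}{-5 + \frac{-40633 + \frac{1}{74}}{68 + 32806 \left(- \frac{1}{29581}\right)}} = \frac{9}{-5 + \frac{-40633 + \frac{1}{74}}{68 - \frac{32806}{29581}}} = \frac{9}{-5 - \frac{3006841}{74 \cdot \frac{1978702}{29581}}} = \frac{9}{-5 - \frac{88945363621}{146423948}} = \frac{9}{- \frac{89677483361}{146423948}} = 9 \left(- \frac{146423948}{89677483361}\right) = - \frac{1317815532}{89677483361} \approx -0.014695$)
$- o = \left(-1\right) \left(- \frac{1317815532}{89677483361}\right) = \frac{1317815532}{89677483361}$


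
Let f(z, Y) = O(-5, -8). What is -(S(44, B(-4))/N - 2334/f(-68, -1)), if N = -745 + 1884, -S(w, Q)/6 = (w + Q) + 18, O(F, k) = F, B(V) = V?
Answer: -2656686/5695 ≈ -466.49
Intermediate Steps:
S(w, Q) = -108 - 6*Q - 6*w (S(w, Q) = -6*((w + Q) + 18) = -6*((Q + w) + 18) = -6*(18 + Q + w) = -108 - 6*Q - 6*w)
N = 1139
f(z, Y) = -5
-(S(44, B(-4))/N - 2334/f(-68, -1)) = -((-108 - 6*(-4) - 6*44)/1139 - 2334/(-5)) = -((-108 + 24 - 264)*(1/1139) - 2334*(-1/5)) = -(-348*1/1139 + 2334/5) = -(-348/1139 + 2334/5) = -1*2656686/5695 = -2656686/5695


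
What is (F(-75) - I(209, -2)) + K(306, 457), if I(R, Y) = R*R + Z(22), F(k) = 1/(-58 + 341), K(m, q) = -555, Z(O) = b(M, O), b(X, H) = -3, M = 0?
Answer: -12517938/283 ≈ -44233.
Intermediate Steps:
Z(O) = -3
F(k) = 1/283
I(R, Y) = -3 + R² (I(R, Y) = R*R - 3 = R² - 3 = -3 + R²)
(F(-75) - I(209, -2)) + K(306, 457) = (1/283 - (-3 + 209²)) - 555 = (1/283 - (-3 + 43681)) - 555 = (1/283 - 1*43678) - 555 = (1/283 - 43678) - 555 = -12360873/283 - 555 = -12517938/283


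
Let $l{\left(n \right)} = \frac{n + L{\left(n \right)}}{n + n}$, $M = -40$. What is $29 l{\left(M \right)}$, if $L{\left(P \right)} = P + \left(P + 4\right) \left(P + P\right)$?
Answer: $-1015$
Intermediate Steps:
$L{\left(P \right)} = P + 2 P \left(4 + P\right)$ ($L{\left(P \right)} = P + \left(4 + P\right) 2 P = P + 2 P \left(4 + P\right)$)
$l{\left(n \right)} = \frac{n + n \left(9 + 2 n\right)}{2 n}$ ($l{\left(n \right)} = \frac{n + n \left(9 + 2 n\right)}{n + n} = \frac{n + n \left(9 + 2 n\right)}{2 n}$)
$29 l{\left(M \right)} = 29 \left(5 - 40\right) = 29 \left(-35\right) = -1015$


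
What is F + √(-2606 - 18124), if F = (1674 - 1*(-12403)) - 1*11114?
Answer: 2963 + I*√20730 ≈ 2963.0 + 143.98*I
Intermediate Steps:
F = 2963 (F = (1674 + 12403) - 11114 = 14077 - 11114 = 2963)
F + √(-2606 - 18124) = 2963 + √(-2606 - 18124) = 2963 + √(-20730) = 2963 + I*√20730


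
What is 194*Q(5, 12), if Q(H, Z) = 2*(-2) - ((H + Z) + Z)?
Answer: -6402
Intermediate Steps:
Q(H, Z) = -4 - H - 2*Z (Q(H, Z) = -4 - (H + 2*Z) = -4 + (-H - 2*Z) = -4 - H - 2*Z)
194*Q(5, 12) = 194*(-4 - 1*5 - 2*12) = 194*(-4 - 5 - 24) = 194*(-33) = -6402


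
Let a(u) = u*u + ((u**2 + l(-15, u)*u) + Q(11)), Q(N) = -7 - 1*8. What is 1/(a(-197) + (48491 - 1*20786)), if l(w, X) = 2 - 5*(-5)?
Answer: 1/99989 ≈ 1.0001e-5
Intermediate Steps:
Q(N) = -15 (Q(N) = -7 - 8 = -15)
l(w, X) = 27 (l(w, X) = 2 + 25 = 27)
a(u) = -15 + 2*u**2 + 27*u (a(u) = u*u + ((u**2 + 27*u) - 15) = u**2 + (-15 + u**2 + 27*u) = -15 + 2*u**2 + 27*u)
1/(a(-197) + (48491 - 1*20786)) = 1/((-15 + 2*(-197)**2 + 27*(-197)) + (48491 - 1*20786)) = 1/((-15 + 2*38809 - 5319) + (48491 - 20786)) = 1/((-15 + 77618 - 5319) + 27705) = 1/(72284 + 27705) = 1/99989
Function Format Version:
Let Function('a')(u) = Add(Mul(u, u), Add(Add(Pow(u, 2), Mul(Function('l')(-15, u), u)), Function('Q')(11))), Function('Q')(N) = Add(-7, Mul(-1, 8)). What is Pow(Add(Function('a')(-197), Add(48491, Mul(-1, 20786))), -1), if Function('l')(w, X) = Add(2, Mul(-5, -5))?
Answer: Rational(1, 99989) ≈ 1.0001e-5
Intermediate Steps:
Function('Q')(N) = -15 (Function('Q')(N) = Add(-7, -8) = -15)
Function('l')(w, X) = 27 (Function('l')(w, X) = Add(2, 25) = 27)
Function('a')(u) = Add(-15, Mul(2, Pow(u, 2)), Mul(27, u)) (Function('a')(u) = Add(Mul(u, u), Add(Add(Pow(u, 2), Mul(27, u)), -15)) = Add(Pow(u, 2), Add(-15, Pow(u, 2), Mul(27, u))) = Add(-15, Mul(2, Pow(u, 2)), Mul(27, u)))
Pow(Add(Function('a')(-197), Add(48491, Mul(-1, 20786))), -1) = Pow(Add(Add(-15, Mul(2, Pow(-197, 2)), Mul(27, -197)), Add(48491, Mul(-1, 20786))), -1) = Pow(Add(Add(-15, Mul(2, 38809), -5319), Add(48491, -20786)), -1) = Pow(Add(Add(-15, 77618, -5319), 27705), -1) = Pow(Add(72284, 27705), -1) = Pow(99989, -1) = Rational(1, 99989)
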